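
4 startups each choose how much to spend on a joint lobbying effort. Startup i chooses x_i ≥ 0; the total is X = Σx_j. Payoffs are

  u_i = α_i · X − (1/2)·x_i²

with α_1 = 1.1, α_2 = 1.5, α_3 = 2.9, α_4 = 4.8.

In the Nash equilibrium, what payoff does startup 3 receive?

25.665

Startup i's FOC: ∂u_i/∂x_i = α_i − x_i = 0, so x_i* = α_i.
NE contributions = (1.1, 1.5, 2.9, 4.8); X = 10.3.
u_3 = α_3·X − ½·(x_3)² = 2.9·10.3 − ½·2.9² = 25.665.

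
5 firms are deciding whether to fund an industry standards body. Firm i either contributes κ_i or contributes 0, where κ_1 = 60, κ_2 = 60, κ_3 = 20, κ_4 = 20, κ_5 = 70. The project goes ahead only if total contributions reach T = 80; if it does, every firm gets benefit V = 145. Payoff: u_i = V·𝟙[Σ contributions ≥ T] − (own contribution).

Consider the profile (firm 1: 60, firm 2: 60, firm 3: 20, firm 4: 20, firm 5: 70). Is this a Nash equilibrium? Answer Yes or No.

No

Total = 230 ≥ 80: provided.
Firm 1 (pledges 60, payoff 85): dropping to 0 → total 170, payoff 145. Profitable deviation.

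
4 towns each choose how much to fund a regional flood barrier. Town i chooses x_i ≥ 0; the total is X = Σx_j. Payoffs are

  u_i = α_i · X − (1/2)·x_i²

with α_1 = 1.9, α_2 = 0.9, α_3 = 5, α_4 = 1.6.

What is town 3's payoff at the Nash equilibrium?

Town i's FOC: ∂u_i/∂x_i = α_i − x_i = 0, so x_i* = α_i.
NE contributions = (1.9, 0.9, 5, 1.6); X = 9.4.
u_3 = α_3·X − ½·(x_3)² = 5·9.4 − ½·5² = 34.5.

34.5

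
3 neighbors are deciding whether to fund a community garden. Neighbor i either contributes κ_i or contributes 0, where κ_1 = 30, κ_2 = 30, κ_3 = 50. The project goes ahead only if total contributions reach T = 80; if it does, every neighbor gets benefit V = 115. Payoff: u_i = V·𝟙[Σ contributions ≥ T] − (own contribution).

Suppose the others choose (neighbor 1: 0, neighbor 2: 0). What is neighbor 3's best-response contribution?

Others' total = 0. Even contributing 50 gives 50 < 80: no benefit either way.
Best response: 0.

0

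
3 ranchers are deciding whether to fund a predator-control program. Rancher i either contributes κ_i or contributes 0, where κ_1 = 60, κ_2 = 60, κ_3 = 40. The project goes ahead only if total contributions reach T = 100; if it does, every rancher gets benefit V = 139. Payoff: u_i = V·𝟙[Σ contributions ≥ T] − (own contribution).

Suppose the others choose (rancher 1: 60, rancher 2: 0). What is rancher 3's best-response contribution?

Others' total = 60. Contributing 40 brings total to 100 ≥ 100: gain V − κ_3 = 99.
Best response: 40.

40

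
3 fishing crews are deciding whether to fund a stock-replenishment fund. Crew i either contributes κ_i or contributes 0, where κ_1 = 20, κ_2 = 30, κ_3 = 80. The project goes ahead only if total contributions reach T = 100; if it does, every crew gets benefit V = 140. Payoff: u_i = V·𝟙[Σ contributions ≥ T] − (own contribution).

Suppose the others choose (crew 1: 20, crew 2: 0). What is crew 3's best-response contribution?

80

Others' total = 20. Contributing 80 brings total to 100 ≥ 100: gain V − κ_3 = 60.
Best response: 80.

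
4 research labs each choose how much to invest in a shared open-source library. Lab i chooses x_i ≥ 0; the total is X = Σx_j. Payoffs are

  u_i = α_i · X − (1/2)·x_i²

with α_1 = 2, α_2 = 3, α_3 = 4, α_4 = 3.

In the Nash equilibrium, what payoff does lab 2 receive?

Lab i's FOC: ∂u_i/∂x_i = α_i − x_i = 0, so x_i* = α_i.
NE contributions = (2, 3, 4, 3); X = 12.
u_2 = α_2·X − ½·(x_2)² = 3·12 − ½·3² = 31.5.

31.5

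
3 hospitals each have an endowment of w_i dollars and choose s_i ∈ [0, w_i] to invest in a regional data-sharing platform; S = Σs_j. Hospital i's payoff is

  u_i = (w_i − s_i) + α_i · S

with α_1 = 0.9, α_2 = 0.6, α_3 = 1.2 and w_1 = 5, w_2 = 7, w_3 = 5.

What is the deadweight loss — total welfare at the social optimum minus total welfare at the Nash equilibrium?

20.4

∂u_i/∂s_i = α_i − 1, so hospital i contributes w_i if α_i > 1, else 0.
α_i > 1 for i ∈ {3}; NE contributions (0, 0, 5), S = 5.
W^NE = Σw_i − S^NE + (Σα_i)·S^NE = 17 + 1.7·5 = 25.5.
Planner: ∂(Σu_j)/∂s_i = Σα_j − 1 = 1.7 > 0, so everyone contributes w_i; S^SO = 17, W^SO = 17 + 1.7·17 = 45.9.
Deadweight loss = 20.4.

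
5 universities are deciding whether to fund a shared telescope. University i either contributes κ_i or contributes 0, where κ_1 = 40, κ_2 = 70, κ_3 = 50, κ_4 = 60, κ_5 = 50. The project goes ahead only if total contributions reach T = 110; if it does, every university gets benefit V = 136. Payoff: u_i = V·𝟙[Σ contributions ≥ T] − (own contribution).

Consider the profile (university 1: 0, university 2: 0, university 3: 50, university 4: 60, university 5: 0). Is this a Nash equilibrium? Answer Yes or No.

Total = 110 ≥ 110: provided.
University 1 (pledges 0, payoff 136): pledging 40 → total 150, payoff 96. No gain.
University 2 (pledges 0, payoff 136): pledging 70 → total 180, payoff 66. No gain.
University 3 (pledges 50, payoff 86): dropping to 0 → total 60, payoff 0. No gain.
University 4 (pledges 60, payoff 76): dropping to 0 → total 50, payoff 0. No gain.
University 5 (pledges 0, payoff 136): pledging 50 → total 160, payoff 86. No gain.

Yes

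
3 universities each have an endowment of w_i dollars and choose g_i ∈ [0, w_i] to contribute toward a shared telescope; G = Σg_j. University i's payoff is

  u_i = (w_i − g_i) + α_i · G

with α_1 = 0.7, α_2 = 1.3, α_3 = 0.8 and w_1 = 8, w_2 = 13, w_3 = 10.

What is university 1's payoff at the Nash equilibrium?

17.1

∂u_i/∂g_i = α_i − 1, so university i contributes w_i if α_i > 1, else 0.
α_i > 1 for i ∈ {2}; NE contributions (0, 13, 0), G = 13.
u_1 = (8 − 0) + 0.7·13 = 17.1.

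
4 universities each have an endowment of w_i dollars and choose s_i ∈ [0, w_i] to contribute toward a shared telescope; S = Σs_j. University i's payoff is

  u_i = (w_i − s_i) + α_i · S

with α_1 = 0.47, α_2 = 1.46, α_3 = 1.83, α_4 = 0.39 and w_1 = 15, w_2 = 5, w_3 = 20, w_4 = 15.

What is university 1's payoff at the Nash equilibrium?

∂u_i/∂s_i = α_i − 1, so university i contributes w_i if α_i > 1, else 0.
α_i > 1 for i ∈ {2, 3}; NE contributions (0, 5, 20, 0), S = 25.
u_1 = (15 − 0) + 0.47·25 = 26.75.

26.75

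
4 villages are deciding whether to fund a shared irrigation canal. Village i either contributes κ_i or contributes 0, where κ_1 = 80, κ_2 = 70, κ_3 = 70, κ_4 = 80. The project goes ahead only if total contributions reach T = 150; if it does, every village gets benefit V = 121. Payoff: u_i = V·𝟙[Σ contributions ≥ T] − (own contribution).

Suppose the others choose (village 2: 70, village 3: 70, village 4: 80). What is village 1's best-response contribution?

Others' total = 220 ≥ 150; contributing adds cost 80 for no extra benefit.
Best response: 0.

0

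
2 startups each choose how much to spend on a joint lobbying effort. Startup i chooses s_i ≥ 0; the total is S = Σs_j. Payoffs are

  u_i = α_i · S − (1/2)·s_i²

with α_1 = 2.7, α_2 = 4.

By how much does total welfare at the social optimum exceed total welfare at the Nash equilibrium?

Startup i's FOC: ∂u_i/∂s_i = α_i − s_i = 0, so s_i* = α_i.
NE contributions = (2.7, 4); S = 6.7.
W^NE = (Σα)·S − ½Σα_i² = 6.7² − ½·23.29 = 33.245.
Planner sets s_i = Σα_j = 6.7 for every i, so S^SO = 2·6.7 = 13.4.
W^SO = (Σα)·S^SO − ½·2·(Σα)² = (2/2)·6.7² = 44.89.
Deadweight loss = W^SO − W^NE = 11.645.

11.645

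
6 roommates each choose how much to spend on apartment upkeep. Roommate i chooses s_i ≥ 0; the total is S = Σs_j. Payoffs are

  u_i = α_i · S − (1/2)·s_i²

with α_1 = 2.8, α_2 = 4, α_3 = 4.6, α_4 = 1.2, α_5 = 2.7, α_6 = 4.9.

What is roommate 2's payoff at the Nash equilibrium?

Roommate i's FOC: ∂u_i/∂s_i = α_i − s_i = 0, so s_i* = α_i.
NE contributions = (2.8, 4, 4.6, 1.2, 2.7, 4.9); S = 20.2.
u_2 = α_2·S − ½·(s_2)² = 4·20.2 − ½·4² = 72.8.

72.8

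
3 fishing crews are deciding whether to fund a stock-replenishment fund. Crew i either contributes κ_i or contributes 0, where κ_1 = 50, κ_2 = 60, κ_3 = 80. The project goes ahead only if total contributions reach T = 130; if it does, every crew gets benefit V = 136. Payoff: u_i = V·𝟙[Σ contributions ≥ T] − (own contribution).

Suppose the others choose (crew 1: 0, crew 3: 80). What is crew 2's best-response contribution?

Others' total = 80. Contributing 60 brings total to 140 ≥ 130: gain V − κ_2 = 76.
Best response: 60.

60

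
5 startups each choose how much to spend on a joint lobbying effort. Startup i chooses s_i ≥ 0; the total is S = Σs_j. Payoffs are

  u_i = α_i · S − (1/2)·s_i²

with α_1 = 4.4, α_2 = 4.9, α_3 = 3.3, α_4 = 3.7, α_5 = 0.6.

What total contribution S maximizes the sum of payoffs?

84.5

Planner FOC: ∂(Σu_j)/∂s_i = (Σα_j) − s_i = 0, so s_i^SO = Σα_j = 16.9 for every i; S^SO = 84.5.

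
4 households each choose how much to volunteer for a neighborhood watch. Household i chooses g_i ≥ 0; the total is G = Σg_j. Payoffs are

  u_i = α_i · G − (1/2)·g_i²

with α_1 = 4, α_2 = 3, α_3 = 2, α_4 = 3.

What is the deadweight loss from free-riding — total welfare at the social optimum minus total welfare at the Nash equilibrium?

163

Household i's FOC: ∂u_i/∂g_i = α_i − g_i = 0, so g_i* = α_i.
NE contributions = (4, 3, 2, 3); G = 12.
W^NE = (Σα)·G − ½Σα_i² = 12² − ½·38 = 125.
Planner sets g_i = Σα_j = 12 for every i, so G^SO = 4·12 = 48.
W^SO = (Σα)·G^SO − ½·4·(Σα)² = (4/2)·12² = 288.
Deadweight loss = W^SO − W^NE = 163.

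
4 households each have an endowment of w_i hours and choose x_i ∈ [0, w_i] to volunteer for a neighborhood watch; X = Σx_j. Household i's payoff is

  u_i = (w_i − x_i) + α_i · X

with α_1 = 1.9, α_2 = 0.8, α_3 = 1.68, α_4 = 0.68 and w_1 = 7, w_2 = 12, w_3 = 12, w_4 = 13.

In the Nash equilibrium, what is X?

19

∂u_i/∂x_i = α_i − 1, so household i contributes w_i if α_i > 1, else 0.
α_i > 1 for i ∈ {1, 3}; NE contributions (7, 0, 12, 0), X = 19.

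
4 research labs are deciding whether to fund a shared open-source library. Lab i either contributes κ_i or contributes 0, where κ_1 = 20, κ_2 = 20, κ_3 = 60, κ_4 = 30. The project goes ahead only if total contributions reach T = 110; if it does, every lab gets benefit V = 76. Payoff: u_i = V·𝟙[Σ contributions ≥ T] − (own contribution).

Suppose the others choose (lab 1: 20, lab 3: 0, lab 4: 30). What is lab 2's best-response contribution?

Others' total = 50. Even contributing 20 gives 70 < 110: no benefit either way.
Best response: 0.

0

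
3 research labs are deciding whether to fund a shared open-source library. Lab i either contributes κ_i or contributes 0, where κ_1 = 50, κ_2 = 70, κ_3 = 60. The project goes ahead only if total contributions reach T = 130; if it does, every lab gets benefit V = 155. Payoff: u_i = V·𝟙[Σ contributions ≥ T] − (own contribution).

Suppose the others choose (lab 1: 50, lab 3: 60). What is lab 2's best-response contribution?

Others' total = 110. Contributing 70 brings total to 180 ≥ 130: gain V − κ_2 = 85.
Best response: 70.

70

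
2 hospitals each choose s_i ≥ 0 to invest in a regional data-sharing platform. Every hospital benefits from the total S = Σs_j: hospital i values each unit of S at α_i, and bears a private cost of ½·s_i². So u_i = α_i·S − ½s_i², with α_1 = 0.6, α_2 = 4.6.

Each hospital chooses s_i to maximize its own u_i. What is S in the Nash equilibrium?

Hospital i's FOC: ∂u_i/∂s_i = α_i − s_i = 0, so s_i* = α_i.
NE contributions = (0.6, 4.6); S = 5.2.

5.2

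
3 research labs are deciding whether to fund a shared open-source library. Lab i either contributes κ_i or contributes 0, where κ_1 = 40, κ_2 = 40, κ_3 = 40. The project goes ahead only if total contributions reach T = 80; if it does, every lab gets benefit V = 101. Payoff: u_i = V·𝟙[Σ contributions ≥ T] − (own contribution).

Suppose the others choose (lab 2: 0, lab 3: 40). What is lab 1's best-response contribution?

40

Others' total = 40. Contributing 40 brings total to 80 ≥ 80: gain V − κ_1 = 61.
Best response: 40.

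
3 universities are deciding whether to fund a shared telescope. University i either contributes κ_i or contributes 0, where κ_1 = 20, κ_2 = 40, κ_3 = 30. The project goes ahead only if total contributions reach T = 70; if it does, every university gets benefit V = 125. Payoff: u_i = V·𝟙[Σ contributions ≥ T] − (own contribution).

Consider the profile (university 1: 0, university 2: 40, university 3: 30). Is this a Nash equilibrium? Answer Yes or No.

Yes

Total = 70 ≥ 70: provided.
University 1 (pledges 0, payoff 125): pledging 20 → total 90, payoff 105. No gain.
University 2 (pledges 40, payoff 85): dropping to 0 → total 30, payoff 0. No gain.
University 3 (pledges 30, payoff 95): dropping to 0 → total 40, payoff 0. No gain.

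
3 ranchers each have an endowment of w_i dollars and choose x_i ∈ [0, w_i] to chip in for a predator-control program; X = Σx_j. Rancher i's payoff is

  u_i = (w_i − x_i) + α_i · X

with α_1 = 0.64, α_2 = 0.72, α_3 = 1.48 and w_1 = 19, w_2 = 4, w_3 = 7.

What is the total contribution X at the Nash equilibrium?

∂u_i/∂x_i = α_i − 1, so rancher i contributes w_i if α_i > 1, else 0.
α_i > 1 for i ∈ {3}; NE contributions (0, 0, 7), X = 7.

7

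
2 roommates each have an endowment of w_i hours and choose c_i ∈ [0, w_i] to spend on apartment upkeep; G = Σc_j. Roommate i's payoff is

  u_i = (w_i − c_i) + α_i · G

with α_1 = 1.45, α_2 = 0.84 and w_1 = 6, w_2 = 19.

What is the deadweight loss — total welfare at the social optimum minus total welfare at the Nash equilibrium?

24.51

∂u_i/∂c_i = α_i − 1, so roommate i contributes w_i if α_i > 1, else 0.
α_i > 1 for i ∈ {1}; NE contributions (6, 0), G = 6.
W^NE = Σw_i − G^NE + (Σα_i)·G^NE = 25 + 1.29·6 = 32.74.
Planner: ∂(Σu_j)/∂c_i = Σα_j − 1 = 1.29 > 0, so everyone contributes w_i; G^SO = 25, W^SO = 25 + 1.29·25 = 57.25.
Deadweight loss = 24.51.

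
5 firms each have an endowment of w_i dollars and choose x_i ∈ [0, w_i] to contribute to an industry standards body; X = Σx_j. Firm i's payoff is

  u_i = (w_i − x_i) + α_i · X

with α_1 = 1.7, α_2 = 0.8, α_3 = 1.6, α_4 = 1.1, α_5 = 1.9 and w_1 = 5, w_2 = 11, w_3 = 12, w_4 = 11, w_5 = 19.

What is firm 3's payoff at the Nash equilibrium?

∂u_i/∂x_i = α_i − 1, so firm i contributes w_i if α_i > 1, else 0.
α_i > 1 for i ∈ {1, 3, 4, 5}; NE contributions (5, 0, 12, 11, 19), X = 47.
u_3 = (12 − 12) + 1.6·47 = 75.2.

75.2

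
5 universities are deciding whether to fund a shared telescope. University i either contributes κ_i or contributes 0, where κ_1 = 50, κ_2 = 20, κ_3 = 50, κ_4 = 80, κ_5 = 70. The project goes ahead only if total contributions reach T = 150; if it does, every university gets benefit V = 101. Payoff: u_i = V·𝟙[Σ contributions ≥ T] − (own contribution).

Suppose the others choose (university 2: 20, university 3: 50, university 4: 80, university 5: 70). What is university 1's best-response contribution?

Others' total = 220 ≥ 150; contributing adds cost 50 for no extra benefit.
Best response: 0.

0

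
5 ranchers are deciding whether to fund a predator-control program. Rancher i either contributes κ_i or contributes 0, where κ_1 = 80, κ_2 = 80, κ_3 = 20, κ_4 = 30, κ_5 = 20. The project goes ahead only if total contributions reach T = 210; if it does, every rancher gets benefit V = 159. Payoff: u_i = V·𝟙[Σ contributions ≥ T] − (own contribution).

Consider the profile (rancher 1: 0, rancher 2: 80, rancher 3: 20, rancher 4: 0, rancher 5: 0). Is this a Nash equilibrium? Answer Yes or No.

No

Total = 100 < 210: not provided.
Rancher 1 (pledges 0, payoff 0): pledging 80 → total 180, payoff -80. No gain.
Rancher 2 (pledges 80, payoff -80): dropping to 0 → total 20, payoff 0. Profitable deviation.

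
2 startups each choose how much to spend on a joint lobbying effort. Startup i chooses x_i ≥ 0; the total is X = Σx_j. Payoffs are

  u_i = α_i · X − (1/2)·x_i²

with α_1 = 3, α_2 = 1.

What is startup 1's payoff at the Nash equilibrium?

Startup i's FOC: ∂u_i/∂x_i = α_i − x_i = 0, so x_i* = α_i.
NE contributions = (3, 1); X = 4.
u_1 = α_1·X − ½·(x_1)² = 3·4 − ½·3² = 7.5.

7.5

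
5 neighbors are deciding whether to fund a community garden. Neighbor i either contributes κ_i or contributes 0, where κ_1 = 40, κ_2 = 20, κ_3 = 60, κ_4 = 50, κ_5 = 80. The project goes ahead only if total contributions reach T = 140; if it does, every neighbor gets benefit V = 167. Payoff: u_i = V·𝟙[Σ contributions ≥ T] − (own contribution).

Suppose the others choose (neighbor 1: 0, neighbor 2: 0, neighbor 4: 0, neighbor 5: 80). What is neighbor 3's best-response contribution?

Others' total = 80. Contributing 60 brings total to 140 ≥ 140: gain V − κ_3 = 107.
Best response: 60.

60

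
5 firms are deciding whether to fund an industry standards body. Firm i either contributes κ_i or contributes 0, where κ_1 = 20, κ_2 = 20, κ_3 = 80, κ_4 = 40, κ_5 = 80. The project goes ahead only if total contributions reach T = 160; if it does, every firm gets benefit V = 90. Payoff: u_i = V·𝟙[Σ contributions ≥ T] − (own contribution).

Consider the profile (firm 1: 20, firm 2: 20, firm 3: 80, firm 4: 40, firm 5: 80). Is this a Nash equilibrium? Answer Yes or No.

No

Total = 240 ≥ 160: provided.
Firm 1 (pledges 20, payoff 70): dropping to 0 → total 220, payoff 90. Profitable deviation.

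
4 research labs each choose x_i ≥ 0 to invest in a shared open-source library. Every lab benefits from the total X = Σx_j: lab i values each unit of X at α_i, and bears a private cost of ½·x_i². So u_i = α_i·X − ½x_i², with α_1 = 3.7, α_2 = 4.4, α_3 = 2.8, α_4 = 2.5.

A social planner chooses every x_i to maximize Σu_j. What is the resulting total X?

53.6

Planner FOC: ∂(Σu_j)/∂x_i = (Σα_j) − x_i = 0, so x_i^SO = Σα_j = 13.4 for every i; X^SO = 53.6.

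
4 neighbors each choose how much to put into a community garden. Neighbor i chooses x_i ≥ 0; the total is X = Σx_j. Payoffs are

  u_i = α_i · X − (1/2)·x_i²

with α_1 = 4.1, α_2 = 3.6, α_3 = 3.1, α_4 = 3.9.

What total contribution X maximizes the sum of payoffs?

Planner FOC: ∂(Σu_j)/∂x_i = (Σα_j) − x_i = 0, so x_i^SO = Σα_j = 14.7 for every i; X^SO = 58.8.

58.8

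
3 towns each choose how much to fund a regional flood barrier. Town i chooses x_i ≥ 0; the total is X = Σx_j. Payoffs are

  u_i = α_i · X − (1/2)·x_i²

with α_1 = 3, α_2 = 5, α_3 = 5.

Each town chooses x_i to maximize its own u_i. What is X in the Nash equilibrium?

13

Town i's FOC: ∂u_i/∂x_i = α_i − x_i = 0, so x_i* = α_i.
NE contributions = (3, 5, 5); X = 13.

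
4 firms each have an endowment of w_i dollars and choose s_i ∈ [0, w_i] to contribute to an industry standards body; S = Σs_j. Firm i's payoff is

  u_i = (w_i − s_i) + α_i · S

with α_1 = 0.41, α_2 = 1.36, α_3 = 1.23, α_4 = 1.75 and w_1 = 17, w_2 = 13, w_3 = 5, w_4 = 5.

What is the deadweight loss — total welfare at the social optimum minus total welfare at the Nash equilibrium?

63.75

∂u_i/∂s_i = α_i − 1, so firm i contributes w_i if α_i > 1, else 0.
α_i > 1 for i ∈ {2, 3, 4}; NE contributions (0, 13, 5, 5), S = 23.
W^NE = Σw_i − S^NE + (Σα_i)·S^NE = 40 + 3.75·23 = 126.25.
Planner: ∂(Σu_j)/∂s_i = Σα_j − 1 = 3.75 > 0, so everyone contributes w_i; S^SO = 40, W^SO = 40 + 3.75·40 = 190.
Deadweight loss = 63.75.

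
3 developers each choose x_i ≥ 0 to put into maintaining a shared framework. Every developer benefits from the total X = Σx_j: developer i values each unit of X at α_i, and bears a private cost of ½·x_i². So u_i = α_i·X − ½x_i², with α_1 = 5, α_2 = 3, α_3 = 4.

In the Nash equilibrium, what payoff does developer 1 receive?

Developer i's FOC: ∂u_i/∂x_i = α_i − x_i = 0, so x_i* = α_i.
NE contributions = (5, 3, 4); X = 12.
u_1 = α_1·X − ½·(x_1)² = 5·12 − ½·5² = 47.5.

47.5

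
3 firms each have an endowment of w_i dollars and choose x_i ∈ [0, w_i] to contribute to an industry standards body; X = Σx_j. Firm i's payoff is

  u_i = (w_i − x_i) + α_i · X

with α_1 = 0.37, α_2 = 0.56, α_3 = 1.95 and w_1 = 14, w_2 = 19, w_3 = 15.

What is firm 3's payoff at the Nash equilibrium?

∂u_i/∂x_i = α_i − 1, so firm i contributes w_i if α_i > 1, else 0.
α_i > 1 for i ∈ {3}; NE contributions (0, 0, 15), X = 15.
u_3 = (15 − 15) + 1.95·15 = 29.25.

29.25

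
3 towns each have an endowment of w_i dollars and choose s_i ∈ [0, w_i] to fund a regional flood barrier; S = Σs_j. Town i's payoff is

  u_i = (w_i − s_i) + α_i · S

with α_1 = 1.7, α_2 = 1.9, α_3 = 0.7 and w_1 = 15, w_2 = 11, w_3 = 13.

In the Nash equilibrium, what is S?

∂u_i/∂s_i = α_i − 1, so town i contributes w_i if α_i > 1, else 0.
α_i > 1 for i ∈ {1, 2}; NE contributions (15, 11, 0), S = 26.

26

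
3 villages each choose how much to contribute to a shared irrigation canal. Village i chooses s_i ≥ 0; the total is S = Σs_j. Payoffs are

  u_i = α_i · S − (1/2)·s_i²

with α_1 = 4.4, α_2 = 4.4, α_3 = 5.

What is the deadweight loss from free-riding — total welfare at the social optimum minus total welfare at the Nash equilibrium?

Village i's FOC: ∂u_i/∂s_i = α_i − s_i = 0, so s_i* = α_i.
NE contributions = (4.4, 4.4, 5); S = 13.8.
W^NE = (Σα)·S − ½Σα_i² = 13.8² − ½·63.72 = 158.58.
Planner sets s_i = Σα_j = 13.8 for every i, so S^SO = 3·13.8 = 41.4.
W^SO = (Σα)·S^SO − ½·3·(Σα)² = (3/2)·13.8² = 285.66.
Deadweight loss = W^SO − W^NE = 127.08.

127.08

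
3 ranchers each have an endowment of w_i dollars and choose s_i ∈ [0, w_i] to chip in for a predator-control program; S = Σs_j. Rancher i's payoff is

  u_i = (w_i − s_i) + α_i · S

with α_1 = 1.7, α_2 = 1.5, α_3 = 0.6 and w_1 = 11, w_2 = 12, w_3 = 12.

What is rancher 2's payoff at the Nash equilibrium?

∂u_i/∂s_i = α_i − 1, so rancher i contributes w_i if α_i > 1, else 0.
α_i > 1 for i ∈ {1, 2}; NE contributions (11, 12, 0), S = 23.
u_2 = (12 − 12) + 1.5·23 = 34.5.

34.5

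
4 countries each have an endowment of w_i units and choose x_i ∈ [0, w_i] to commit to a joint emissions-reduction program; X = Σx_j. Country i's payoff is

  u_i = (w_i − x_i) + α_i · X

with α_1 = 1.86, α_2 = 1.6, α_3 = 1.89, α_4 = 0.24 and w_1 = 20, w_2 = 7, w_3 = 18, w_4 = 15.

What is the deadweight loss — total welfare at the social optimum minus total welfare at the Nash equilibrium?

∂u_i/∂x_i = α_i − 1, so country i contributes w_i if α_i > 1, else 0.
α_i > 1 for i ∈ {1, 2, 3}; NE contributions (20, 7, 18, 0), X = 45.
W^NE = Σw_i − X^NE + (Σα_i)·X^NE = 60 + 4.59·45 = 266.55.
Planner: ∂(Σu_j)/∂x_i = Σα_j − 1 = 4.59 > 0, so everyone contributes w_i; X^SO = 60, W^SO = 60 + 4.59·60 = 335.4.
Deadweight loss = 68.85.

68.85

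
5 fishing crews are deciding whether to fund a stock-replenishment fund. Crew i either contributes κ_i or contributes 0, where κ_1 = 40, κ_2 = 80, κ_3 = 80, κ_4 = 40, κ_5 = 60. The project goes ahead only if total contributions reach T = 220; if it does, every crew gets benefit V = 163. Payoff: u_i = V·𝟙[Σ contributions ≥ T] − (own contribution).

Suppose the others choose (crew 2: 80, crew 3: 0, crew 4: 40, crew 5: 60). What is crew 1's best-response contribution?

40

Others' total = 180. Contributing 40 brings total to 220 ≥ 220: gain V − κ_1 = 123.
Best response: 40.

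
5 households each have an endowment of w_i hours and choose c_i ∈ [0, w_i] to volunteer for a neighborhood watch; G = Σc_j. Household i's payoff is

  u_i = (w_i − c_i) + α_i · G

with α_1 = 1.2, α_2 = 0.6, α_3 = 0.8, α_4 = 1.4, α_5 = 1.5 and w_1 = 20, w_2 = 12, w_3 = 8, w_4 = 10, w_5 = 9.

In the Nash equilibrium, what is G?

39

∂u_i/∂c_i = α_i − 1, so household i contributes w_i if α_i > 1, else 0.
α_i > 1 for i ∈ {1, 4, 5}; NE contributions (20, 0, 0, 10, 9), G = 39.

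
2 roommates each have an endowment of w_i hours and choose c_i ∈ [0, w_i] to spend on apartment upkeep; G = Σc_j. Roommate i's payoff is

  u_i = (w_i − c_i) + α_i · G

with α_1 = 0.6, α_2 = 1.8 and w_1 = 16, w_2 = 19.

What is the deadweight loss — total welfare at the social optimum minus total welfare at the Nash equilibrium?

∂u_i/∂c_i = α_i − 1, so roommate i contributes w_i if α_i > 1, else 0.
α_i > 1 for i ∈ {2}; NE contributions (0, 19), G = 19.
W^NE = Σw_i − G^NE + (Σα_i)·G^NE = 35 + 1.4·19 = 61.6.
Planner: ∂(Σu_j)/∂c_i = Σα_j − 1 = 1.4 > 0, so everyone contributes w_i; G^SO = 35, W^SO = 35 + 1.4·35 = 84.
Deadweight loss = 22.4.

22.4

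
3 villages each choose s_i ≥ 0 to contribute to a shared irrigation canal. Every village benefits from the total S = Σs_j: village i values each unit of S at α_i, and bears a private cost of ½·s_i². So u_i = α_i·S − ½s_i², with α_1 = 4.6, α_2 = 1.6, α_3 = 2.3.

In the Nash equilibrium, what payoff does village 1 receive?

Village i's FOC: ∂u_i/∂s_i = α_i − s_i = 0, so s_i* = α_i.
NE contributions = (4.6, 1.6, 2.3); S = 8.5.
u_1 = α_1·S − ½·(s_1)² = 4.6·8.5 − ½·4.6² = 28.52.

28.52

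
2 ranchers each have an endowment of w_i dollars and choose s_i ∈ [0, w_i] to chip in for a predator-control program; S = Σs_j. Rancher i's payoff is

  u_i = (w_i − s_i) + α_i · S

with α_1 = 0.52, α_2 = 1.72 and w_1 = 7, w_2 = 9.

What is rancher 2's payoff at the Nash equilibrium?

∂u_i/∂s_i = α_i − 1, so rancher i contributes w_i if α_i > 1, else 0.
α_i > 1 for i ∈ {2}; NE contributions (0, 9), S = 9.
u_2 = (9 − 9) + 1.72·9 = 15.48.

15.48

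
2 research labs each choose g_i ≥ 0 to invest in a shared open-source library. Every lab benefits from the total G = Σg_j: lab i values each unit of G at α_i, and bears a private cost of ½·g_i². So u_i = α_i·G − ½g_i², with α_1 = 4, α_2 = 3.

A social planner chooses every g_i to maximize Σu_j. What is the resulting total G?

Planner FOC: ∂(Σu_j)/∂g_i = (Σα_j) − g_i = 0, so g_i^SO = Σα_j = 7 for every i; G^SO = 14.

14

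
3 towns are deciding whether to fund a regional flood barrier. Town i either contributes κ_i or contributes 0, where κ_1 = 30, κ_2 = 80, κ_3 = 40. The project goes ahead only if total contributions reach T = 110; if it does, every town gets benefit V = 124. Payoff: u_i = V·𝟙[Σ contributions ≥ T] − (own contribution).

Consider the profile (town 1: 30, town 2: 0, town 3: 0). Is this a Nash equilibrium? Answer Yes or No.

Total = 30 < 110: not provided.
Town 1 (pledges 30, payoff -30): dropping to 0 → total 0, payoff 0. Profitable deviation.

No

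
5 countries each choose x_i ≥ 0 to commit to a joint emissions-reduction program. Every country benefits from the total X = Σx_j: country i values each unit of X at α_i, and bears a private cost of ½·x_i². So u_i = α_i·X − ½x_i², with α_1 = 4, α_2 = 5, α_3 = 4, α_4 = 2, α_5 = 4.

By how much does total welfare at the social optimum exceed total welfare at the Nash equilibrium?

580

Country i's FOC: ∂u_i/∂x_i = α_i − x_i = 0, so x_i* = α_i.
NE contributions = (4, 5, 4, 2, 4); X = 19.
W^NE = (Σα)·X − ½Σα_i² = 19² − ½·77 = 322.5.
Planner sets x_i = Σα_j = 19 for every i, so X^SO = 5·19 = 95.
W^SO = (Σα)·X^SO − ½·5·(Σα)² = (5/2)·19² = 902.5.
Deadweight loss = W^SO − W^NE = 580.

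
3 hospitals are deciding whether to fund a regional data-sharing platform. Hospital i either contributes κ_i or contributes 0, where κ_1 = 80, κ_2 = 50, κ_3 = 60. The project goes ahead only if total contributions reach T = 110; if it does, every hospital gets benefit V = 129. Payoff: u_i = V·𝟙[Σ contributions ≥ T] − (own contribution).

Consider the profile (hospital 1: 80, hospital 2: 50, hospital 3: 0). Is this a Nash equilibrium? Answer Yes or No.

Total = 130 ≥ 110: provided.
Hospital 1 (pledges 80, payoff 49): dropping to 0 → total 50, payoff 0. No gain.
Hospital 2 (pledges 50, payoff 79): dropping to 0 → total 80, payoff 0. No gain.
Hospital 3 (pledges 0, payoff 129): pledging 60 → total 190, payoff 69. No gain.

Yes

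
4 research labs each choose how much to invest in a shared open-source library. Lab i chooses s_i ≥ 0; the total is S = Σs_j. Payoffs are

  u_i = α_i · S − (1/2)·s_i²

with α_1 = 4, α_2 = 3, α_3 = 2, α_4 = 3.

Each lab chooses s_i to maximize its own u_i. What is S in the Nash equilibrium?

12

Lab i's FOC: ∂u_i/∂s_i = α_i − s_i = 0, so s_i* = α_i.
NE contributions = (4, 3, 2, 3); S = 12.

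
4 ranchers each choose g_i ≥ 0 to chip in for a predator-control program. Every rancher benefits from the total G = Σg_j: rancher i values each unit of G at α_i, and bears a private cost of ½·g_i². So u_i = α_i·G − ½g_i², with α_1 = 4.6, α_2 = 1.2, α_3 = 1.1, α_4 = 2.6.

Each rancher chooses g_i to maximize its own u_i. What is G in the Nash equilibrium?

9.5

Rancher i's FOC: ∂u_i/∂g_i = α_i − g_i = 0, so g_i* = α_i.
NE contributions = (4.6, 1.2, 1.1, 2.6); G = 9.5.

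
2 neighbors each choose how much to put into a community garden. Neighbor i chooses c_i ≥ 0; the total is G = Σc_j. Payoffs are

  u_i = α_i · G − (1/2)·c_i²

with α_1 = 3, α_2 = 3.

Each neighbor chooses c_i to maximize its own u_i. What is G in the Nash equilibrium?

Neighbor i's FOC: ∂u_i/∂c_i = α_i − c_i = 0, so c_i* = α_i.
NE contributions = (3, 3); G = 6.

6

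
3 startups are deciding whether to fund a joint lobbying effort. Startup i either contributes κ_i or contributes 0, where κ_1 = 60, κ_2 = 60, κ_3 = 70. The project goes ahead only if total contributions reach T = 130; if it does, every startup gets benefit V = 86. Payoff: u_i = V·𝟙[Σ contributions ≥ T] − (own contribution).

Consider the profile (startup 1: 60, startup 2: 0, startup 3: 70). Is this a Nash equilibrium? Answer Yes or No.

Total = 130 ≥ 130: provided.
Startup 1 (pledges 60, payoff 26): dropping to 0 → total 70, payoff 0. No gain.
Startup 2 (pledges 0, payoff 86): pledging 60 → total 190, payoff 26. No gain.
Startup 3 (pledges 70, payoff 16): dropping to 0 → total 60, payoff 0. No gain.

Yes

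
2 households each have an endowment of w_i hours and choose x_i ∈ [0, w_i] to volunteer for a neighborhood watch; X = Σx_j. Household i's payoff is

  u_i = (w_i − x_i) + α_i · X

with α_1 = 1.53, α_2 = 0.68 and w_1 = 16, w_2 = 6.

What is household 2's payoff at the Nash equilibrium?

16.88

∂u_i/∂x_i = α_i − 1, so household i contributes w_i if α_i > 1, else 0.
α_i > 1 for i ∈ {1}; NE contributions (16, 0), X = 16.
u_2 = (6 − 0) + 0.68·16 = 16.88.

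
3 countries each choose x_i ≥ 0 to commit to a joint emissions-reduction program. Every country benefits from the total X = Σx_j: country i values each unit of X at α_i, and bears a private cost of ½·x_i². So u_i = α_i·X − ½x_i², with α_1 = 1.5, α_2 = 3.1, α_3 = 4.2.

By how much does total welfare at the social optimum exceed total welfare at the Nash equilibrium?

Country i's FOC: ∂u_i/∂x_i = α_i − x_i = 0, so x_i* = α_i.
NE contributions = (1.5, 3.1, 4.2); X = 8.8.
W^NE = (Σα)·X − ½Σα_i² = 8.8² − ½·29.5 = 62.69.
Planner sets x_i = Σα_j = 8.8 for every i, so X^SO = 3·8.8 = 26.4.
W^SO = (Σα)·X^SO − ½·3·(Σα)² = (3/2)·8.8² = 116.16.
Deadweight loss = W^SO − W^NE = 53.47.

53.47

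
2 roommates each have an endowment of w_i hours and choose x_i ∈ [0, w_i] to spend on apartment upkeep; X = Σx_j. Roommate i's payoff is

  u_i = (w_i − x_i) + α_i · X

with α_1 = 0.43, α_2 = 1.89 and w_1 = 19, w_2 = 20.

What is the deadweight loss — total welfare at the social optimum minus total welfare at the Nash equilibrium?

25.08

∂u_i/∂x_i = α_i − 1, so roommate i contributes w_i if α_i > 1, else 0.
α_i > 1 for i ∈ {2}; NE contributions (0, 20), X = 20.
W^NE = Σw_i − X^NE + (Σα_i)·X^NE = 39 + 1.32·20 = 65.4.
Planner: ∂(Σu_j)/∂x_i = Σα_j − 1 = 1.32 > 0, so everyone contributes w_i; X^SO = 39, W^SO = 39 + 1.32·39 = 90.48.
Deadweight loss = 25.08.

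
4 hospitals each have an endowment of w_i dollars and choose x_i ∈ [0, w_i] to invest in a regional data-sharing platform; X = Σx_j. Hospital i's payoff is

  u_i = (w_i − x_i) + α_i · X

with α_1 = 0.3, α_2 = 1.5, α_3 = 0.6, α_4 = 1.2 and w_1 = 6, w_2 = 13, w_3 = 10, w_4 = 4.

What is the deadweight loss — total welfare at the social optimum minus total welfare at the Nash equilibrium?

41.6

∂u_i/∂x_i = α_i − 1, so hospital i contributes w_i if α_i > 1, else 0.
α_i > 1 for i ∈ {2, 4}; NE contributions (0, 13, 0, 4), X = 17.
W^NE = Σw_i − X^NE + (Σα_i)·X^NE = 33 + 2.6·17 = 77.2.
Planner: ∂(Σu_j)/∂x_i = Σα_j − 1 = 2.6 > 0, so everyone contributes w_i; X^SO = 33, W^SO = 33 + 2.6·33 = 118.8.
Deadweight loss = 41.6.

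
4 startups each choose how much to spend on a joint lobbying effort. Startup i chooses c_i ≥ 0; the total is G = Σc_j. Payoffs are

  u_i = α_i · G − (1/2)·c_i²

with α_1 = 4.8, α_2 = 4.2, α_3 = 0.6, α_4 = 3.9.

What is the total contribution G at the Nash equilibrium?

13.5

Startup i's FOC: ∂u_i/∂c_i = α_i − c_i = 0, so c_i* = α_i.
NE contributions = (4.8, 4.2, 0.6, 3.9); G = 13.5.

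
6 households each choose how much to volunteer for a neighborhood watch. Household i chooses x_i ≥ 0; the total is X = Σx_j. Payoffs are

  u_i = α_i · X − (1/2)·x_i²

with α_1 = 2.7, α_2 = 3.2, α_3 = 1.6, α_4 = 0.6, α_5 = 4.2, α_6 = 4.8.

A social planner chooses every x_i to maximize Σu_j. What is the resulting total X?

Planner FOC: ∂(Σu_j)/∂x_i = (Σα_j) − x_i = 0, so x_i^SO = Σα_j = 17.1 for every i; X^SO = 102.6.

102.6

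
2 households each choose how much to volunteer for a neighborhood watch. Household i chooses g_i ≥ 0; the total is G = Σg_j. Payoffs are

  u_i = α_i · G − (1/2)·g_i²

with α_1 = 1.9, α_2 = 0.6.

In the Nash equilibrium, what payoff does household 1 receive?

2.945

Household i's FOC: ∂u_i/∂g_i = α_i − g_i = 0, so g_i* = α_i.
NE contributions = (1.9, 0.6); G = 2.5.
u_1 = α_1·G − ½·(g_1)² = 1.9·2.5 − ½·1.9² = 2.945.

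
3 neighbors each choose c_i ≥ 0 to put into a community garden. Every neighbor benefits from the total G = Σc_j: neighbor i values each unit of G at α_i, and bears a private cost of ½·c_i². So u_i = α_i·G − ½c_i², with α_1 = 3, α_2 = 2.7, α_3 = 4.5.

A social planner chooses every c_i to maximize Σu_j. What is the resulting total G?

Planner FOC: ∂(Σu_j)/∂c_i = (Σα_j) − c_i = 0, so c_i^SO = Σα_j = 10.2 for every i; G^SO = 30.6.

30.6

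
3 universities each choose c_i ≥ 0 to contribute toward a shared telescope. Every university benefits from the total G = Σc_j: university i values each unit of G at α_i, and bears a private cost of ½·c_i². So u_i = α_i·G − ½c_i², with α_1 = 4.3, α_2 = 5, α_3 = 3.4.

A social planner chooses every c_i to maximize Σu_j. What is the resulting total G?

38.1

Planner FOC: ∂(Σu_j)/∂c_i = (Σα_j) − c_i = 0, so c_i^SO = Σα_j = 12.7 for every i; G^SO = 38.1.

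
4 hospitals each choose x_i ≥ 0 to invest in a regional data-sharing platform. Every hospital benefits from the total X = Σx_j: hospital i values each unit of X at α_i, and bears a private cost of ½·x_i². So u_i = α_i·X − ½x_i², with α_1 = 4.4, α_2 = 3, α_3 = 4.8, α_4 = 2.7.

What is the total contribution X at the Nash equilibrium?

Hospital i's FOC: ∂u_i/∂x_i = α_i − x_i = 0, so x_i* = α_i.
NE contributions = (4.4, 3, 4.8, 2.7); X = 14.9.

14.9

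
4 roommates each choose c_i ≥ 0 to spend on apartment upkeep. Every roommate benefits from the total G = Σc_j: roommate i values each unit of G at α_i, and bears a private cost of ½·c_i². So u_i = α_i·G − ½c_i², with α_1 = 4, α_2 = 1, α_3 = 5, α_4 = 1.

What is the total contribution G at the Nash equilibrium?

11

Roommate i's FOC: ∂u_i/∂c_i = α_i − c_i = 0, so c_i* = α_i.
NE contributions = (4, 1, 5, 1); G = 11.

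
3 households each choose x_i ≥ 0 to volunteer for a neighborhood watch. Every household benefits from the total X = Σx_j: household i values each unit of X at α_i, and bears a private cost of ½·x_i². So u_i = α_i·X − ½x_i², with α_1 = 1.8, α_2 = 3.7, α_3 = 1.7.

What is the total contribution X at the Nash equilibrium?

Household i's FOC: ∂u_i/∂x_i = α_i − x_i = 0, so x_i* = α_i.
NE contributions = (1.8, 3.7, 1.7); X = 7.2.

7.2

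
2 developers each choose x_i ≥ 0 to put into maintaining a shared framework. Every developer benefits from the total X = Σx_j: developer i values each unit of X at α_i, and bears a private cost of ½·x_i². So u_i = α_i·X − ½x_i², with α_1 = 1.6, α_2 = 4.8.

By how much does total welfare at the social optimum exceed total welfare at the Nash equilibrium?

Developer i's FOC: ∂u_i/∂x_i = α_i − x_i = 0, so x_i* = α_i.
NE contributions = (1.6, 4.8); X = 6.4.
W^NE = (Σα)·X − ½Σα_i² = 6.4² − ½·25.6 = 28.16.
Planner sets x_i = Σα_j = 6.4 for every i, so X^SO = 2·6.4 = 12.8.
W^SO = (Σα)·X^SO − ½·2·(Σα)² = (2/2)·6.4² = 40.96.
Deadweight loss = W^SO − W^NE = 12.8.

12.8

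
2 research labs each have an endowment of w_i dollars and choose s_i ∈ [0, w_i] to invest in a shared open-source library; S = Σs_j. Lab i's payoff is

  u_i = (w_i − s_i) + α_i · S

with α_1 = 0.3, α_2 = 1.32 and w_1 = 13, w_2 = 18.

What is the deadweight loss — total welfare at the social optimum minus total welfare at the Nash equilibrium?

∂u_i/∂s_i = α_i − 1, so lab i contributes w_i if α_i > 1, else 0.
α_i > 1 for i ∈ {2}; NE contributions (0, 18), S = 18.
W^NE = Σw_i − S^NE + (Σα_i)·S^NE = 31 + 0.62·18 = 42.16.
Planner: ∂(Σu_j)/∂s_i = Σα_j − 1 = 0.62 > 0, so everyone contributes w_i; S^SO = 31, W^SO = 31 + 0.62·31 = 50.22.
Deadweight loss = 8.06.

8.06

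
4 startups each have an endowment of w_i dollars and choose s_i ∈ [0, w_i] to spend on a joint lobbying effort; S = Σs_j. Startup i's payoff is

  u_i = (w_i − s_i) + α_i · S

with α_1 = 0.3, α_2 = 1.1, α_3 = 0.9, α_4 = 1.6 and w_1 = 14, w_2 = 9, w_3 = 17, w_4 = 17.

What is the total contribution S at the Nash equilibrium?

∂u_i/∂s_i = α_i − 1, so startup i contributes w_i if α_i > 1, else 0.
α_i > 1 for i ∈ {2, 4}; NE contributions (0, 9, 0, 17), S = 26.

26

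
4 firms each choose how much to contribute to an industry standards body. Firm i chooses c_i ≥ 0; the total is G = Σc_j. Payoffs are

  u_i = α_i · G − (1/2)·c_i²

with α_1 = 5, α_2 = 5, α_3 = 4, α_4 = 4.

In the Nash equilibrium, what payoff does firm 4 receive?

Firm i's FOC: ∂u_i/∂c_i = α_i − c_i = 0, so c_i* = α_i.
NE contributions = (5, 5, 4, 4); G = 18.
u_4 = α_4·G − ½·(c_4)² = 4·18 − ½·4² = 64.

64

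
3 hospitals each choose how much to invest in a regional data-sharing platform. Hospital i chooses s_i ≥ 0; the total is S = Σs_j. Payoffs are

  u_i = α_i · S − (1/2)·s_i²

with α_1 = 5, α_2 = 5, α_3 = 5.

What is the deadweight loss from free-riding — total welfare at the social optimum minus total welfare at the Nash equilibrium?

Hospital i's FOC: ∂u_i/∂s_i = α_i − s_i = 0, so s_i* = α_i.
NE contributions = (5, 5, 5); S = 15.
W^NE = (Σα)·S − ½Σα_i² = 15² − ½·75 = 187.5.
Planner sets s_i = Σα_j = 15 for every i, so S^SO = 3·15 = 45.
W^SO = (Σα)·S^SO − ½·3·(Σα)² = (3/2)·15² = 337.5.
Deadweight loss = W^SO − W^NE = 150.

150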